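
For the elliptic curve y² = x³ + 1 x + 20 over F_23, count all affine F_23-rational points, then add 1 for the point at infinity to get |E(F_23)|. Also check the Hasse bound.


Affine points = {(3, 2), (3, 21), (5, 9), (5, 14), (6, 9), (6, 14), (7, 5), (7, 18), (10, 8), (10, 15), (12, 9), (12, 14), (14, 8), (14, 15), (15, 11), (15, 12), (20, 6), (20, 17), (22, 8), (22, 15)}; affine count = 20; |E(F_23)| = 21.

Discriminant check: Δ ∝ 4a³ + 27b² = 4·1³ + 27·20² = 4·1 + 27·400 ≡ 17 (mod 23). Nonzero ⇒ E is nonsingular.
For each x ∈ F_23, compute rhs = x³ + 1·x + 20 mod 23, then count y ∈ F_23 with y² ≡ rhs.
  x = 0: rhs = 20, matching y values: none (0 points).
  x = 1: rhs = 22, matching y values: none (0 points).
  x = 2: rhs = 7, matching y values: none (0 points).
  x = 3: rhs = 4, matching y values: 2, 21 (2 points).
  x = 4: rhs = 19, matching y values: none (0 points).
  x = 5: rhs = 12, matching y values: 9, 14 (2 points).
  x = 6: rhs = 12, matching y values: 9, 14 (2 points).
  x = 7: rhs = 2, matching y values: 5, 18 (2 points).
  x = 8: rhs = 11, matching y values: none (0 points).
  x = 9: rhs = 22, matching y values: none (0 points).
  x = 10: rhs = 18, matching y values: 8, 15 (2 points).
  x = 11: rhs = 5, matching y values: none (0 points).
  x = 12: rhs = 12, matching y values: 9, 14 (2 points).
  x = 13: rhs = 22, matching y values: none (0 points).
  x = 14: rhs = 18, matching y values: 8, 15 (2 points).
  x = 15: rhs = 6, matching y values: 11, 12 (2 points).
  x = 16: rhs = 15, matching y values: none (0 points).
  x = 17: rhs = 5, matching y values: none (0 points).
  x = 18: rhs = 5, matching y values: none (0 points).
  x = 19: rhs = 21, matching y values: none (0 points).
  x = 20: rhs = 13, matching y values: 6, 17 (2 points).
  x = 21: rhs = 10, matching y values: none (0 points).
  x = 22: rhs = 18, matching y values: 8, 15 (2 points).
Total affine count: 20.
Full point count |E(F_23)| = 20 + 1 = 21.
Hasse bound: |21 − (23+1)| = |-3| = 3 ≤ 2√23 ≈ 9.5917 ✓.


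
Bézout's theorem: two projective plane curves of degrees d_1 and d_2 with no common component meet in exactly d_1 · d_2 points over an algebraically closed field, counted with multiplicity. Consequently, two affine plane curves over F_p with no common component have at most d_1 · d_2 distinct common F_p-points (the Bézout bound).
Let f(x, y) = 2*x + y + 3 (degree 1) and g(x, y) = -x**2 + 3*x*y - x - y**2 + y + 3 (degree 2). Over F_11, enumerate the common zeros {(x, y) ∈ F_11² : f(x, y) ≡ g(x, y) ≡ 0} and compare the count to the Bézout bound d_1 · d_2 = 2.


Common zeros: {(1, 6)}; count = 1; Bézout bound = 2.

deg(f) = 1, deg(g) = 2, so Bézout bound = 2.
Scan x ∈ F_11. For each x, list the y ∈ F_11 with f(x, y) ≡ 0 and those with g(x, y) ≡ 0 (mod 11); the common zeros in that column are the intersection.
  x = 0: f ≡ 0 at y ∈ {8}; g ≡ 0 at y ∈ ∅; common: ∅.
  x = 1: f ≡ 0 at y ∈ {6}; g ≡ 0 at y ∈ {6, 9}; common: {6}.
  x = 2: f ≡ 0 at y ∈ {4}; g ≡ 0 at y ∈ {8, 10}; common: ∅.
  x = 3: f ≡ 0 at y ∈ {2}; g ≡ 0 at y ∈ {1, 9}; common: ∅.
  x = 4: f ≡ 0 at y ∈ {0}; g ≡ 0 at y ∈ ∅; common: ∅.
  x = 5: f ≡ 0 at y ∈ {9}; g ≡ 0 at y ∈ {6, 10}; common: ∅.
  x = 6: f ≡ 0 at y ∈ {7}; g ≡ 0 at y ∈ ∅; common: ∅.
  x = 7: f ≡ 0 at y ∈ {5}; g ≡ 0 at y ∈ ∅; common: ∅.
  x = 8: f ≡ 0 at y ∈ {3}; g ≡ 0 at y ∈ ∅; common: ∅.
  x = 9: f ≡ 0 at y ∈ {1}; g ≡ 0 at y ∈ ∅; common: ∅.
  x = 10: f ≡ 0 at y ∈ {10}; g ≡ 0 at y ∈ {1, 8}; common: ∅.
Collecting: common zeros = {(1, 6)}, so the count is 1.
Comparison with the Bézout bound: 1 ≤ 2 = deg(f)·deg(g), as expected for curves with no common component (the affine F_11-count falls short of the bound because intersections may lie at infinity, over extension fields, or carry multiplicity).


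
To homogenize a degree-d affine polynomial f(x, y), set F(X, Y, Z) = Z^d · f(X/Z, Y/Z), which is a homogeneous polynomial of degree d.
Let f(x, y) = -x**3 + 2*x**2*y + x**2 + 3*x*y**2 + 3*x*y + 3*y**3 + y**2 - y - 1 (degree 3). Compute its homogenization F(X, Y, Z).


F(X, Y, Z) = -X**3 + 2*X**2*Y + X**2*Z + 3*X*Y**2 + 3*X*Y*Z + 3*Y**3 + Y**2*Z - Y*Z**2 - Z**3

deg(f) = 3.
Substitute x = X/Z, y = Y/Z into f, then multiply by Z^3.
  monomial -1·x^3·y^0 ↦ -1·X^3·Y^0·Z^0.
  monomial 2·x^2·y^1 ↦ 2·X^2·Y^1·Z^0.
  monomial 1·x^2·y^0 ↦ 1·X^2·Y^0·Z^1.
  monomial 3·x^1·y^2 ↦ 3·X^1·Y^2·Z^0.
  monomial 3·x^1·y^1 ↦ 3·X^1·Y^1·Z^1.
  monomial 3·x^0·y^3 ↦ 3·X^0·Y^3·Z^0.
  monomial 1·x^0·y^2 ↦ 1·X^0·Y^2·Z^1.
  monomial -1·x^0·y^1 ↦ -1·X^0·Y^1·Z^2.
  monomial -1·x^0·y^0 ↦ -1·X^0·Y^0·Z^3.
Collecting: F(X, Y, Z) = -X**3 + 2*X**2*Y + X**2*Z + 3*X*Y**2 + 3*X*Y*Z + 3*Y**3 + Y**2*Z - Y*Z**2 - Z**3.


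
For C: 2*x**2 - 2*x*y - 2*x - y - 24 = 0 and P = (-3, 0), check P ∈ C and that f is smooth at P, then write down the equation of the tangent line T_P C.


Tangent line at P: -14*x + 5*y - 42 = 0.

Step 1: f(-3, 0) = 0, so P lies on C.
Step 2: partial derivatives
  f_x(x, y) = 4*x - 2*y - 2, f_y(x, y) = -2*x - 1.
  f_x(P) = -14, f_y(P) = 5 (gradient nonzero, so P is smooth).
Step 3: tangent line at P: -14·(x − -3) + 5·(y − 0) = 0.
Expanding: -14*x + 5*y - 42 = 0.


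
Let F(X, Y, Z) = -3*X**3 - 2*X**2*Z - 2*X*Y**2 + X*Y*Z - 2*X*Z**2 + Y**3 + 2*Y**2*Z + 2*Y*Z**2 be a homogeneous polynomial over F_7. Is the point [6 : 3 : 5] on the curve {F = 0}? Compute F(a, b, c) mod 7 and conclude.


F(6,3,5) ≡ 5 (mod 7); P is NOT on the curve.

Evaluate F(6, 3, 5) term-by-term (mod 7).
  -3*X**3 ↦ -3·216·1·1 = -648
  -2*X**2*Z ↦ -2·36·1·5 = -360
  -2*X*Y**2 ↦ -2·6·9·1 = -108
  X*Y*Z ↦ 1·6·3·5 = 90
  -2*X*Z**2 ↦ -2·6·1·25 = -300
  Y**3 ↦ 1·1·27·1 = 27
  2*Y**2*Z ↦ 2·1·9·5 = 90
  2*Y*Z**2 ↦ 2·1·3·25 = 150
Sum: F(6, 3, 5) = (-648) + (-360) + (-108) + (90) + (-300) + (27) + (90) + (150) = -1059.
Reducing mod 7: -1059 ≡ 5 (mod 7).
Since F(a, b, c) ≡ 5 ≠ 0 (mod 7), P does NOT lie on the curve.


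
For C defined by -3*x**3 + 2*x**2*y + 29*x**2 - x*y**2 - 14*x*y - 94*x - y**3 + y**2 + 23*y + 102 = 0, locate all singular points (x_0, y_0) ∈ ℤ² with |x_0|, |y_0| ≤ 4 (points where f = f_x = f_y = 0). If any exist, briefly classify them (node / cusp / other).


Singular points: {(3, -1)}; classification: cusp.

Compute partial derivatives:
  f_x = -9*x**2 + 4*x*y + 58*x - y**2 - 14*y - 94.
  f_y = 2*x**2 - 2*x*y - 14*x - 3*y**2 + 2*y + 23.
Scan x_0 ∈ {−4, ..., 4}. For each x_0, f_y(x_0, y) is a polynomial in y; find its integer roots y ∈ {−4, ..., 4}, then test f_x and f at those candidates.
  x = -4: f_y(-4, y) = -3*y**2 + 10*y + 111; no integer root y with |y| ≤ 4.
  x = -3: f_y(-3, y) = -3*y**2 + 8*y + 83; no integer root y with |y| ≤ 4.
  x = -2: f_y(-2, y) = -3*y**2 + 6*y + 59; no integer root y with |y| ≤ 4.
  x = -1: f_y(-1, y) = -3*y**2 + 4*y + 39; vanishes at y ∈ {-3}. (-1, -3): f_x = -116 ≠ 0.
  x = 0: f_y(0, y) = -3*y**2 + 2*y + 23; no integer root y with |y| ≤ 4.
  x = 1: f_y(1, y) = 11 - 3*y**2; no integer root y with |y| ≤ 4.
  x = 2: f_y(2, y) = -3*y**2 - 2*y + 3; no integer root y with |y| ≤ 4.
  x = 3: f_y(3, y) = -3*y**2 - 4*y - 1; vanishes at y ∈ {-1}. (3, -1): f_x = 0, f = 0 — SINGULAR.
  x = 4: f_y(4, y) = -3*y**2 - 6*y - 1; no integer root y with |y| ≤ 4.
Only singular point on the grid: (3, -1).
Classify: substitute x = 3 + u, y = -1 + v and expand: f = -3*u**3 + 2*u**2*v - u*v**2 - v**3 + v**2.
No constant or linear terms (consistent with a singular point). Quadratic part: v**2. Cubic part: -3*u**3 + 2*u**2*v - u*v**2 - v**3.
The quadratic part v**2 is a perfect square, so there is a single (double) tangent line v = 0, i.e. y = -1. Restricting the cubic part to that line (v = 0) leaves -3*u**3 ≠ 0, so f is not divisible by v and the branch is v² ≈ 3*u**3 to lowest order — this is a cusp.
Classification: cusp.


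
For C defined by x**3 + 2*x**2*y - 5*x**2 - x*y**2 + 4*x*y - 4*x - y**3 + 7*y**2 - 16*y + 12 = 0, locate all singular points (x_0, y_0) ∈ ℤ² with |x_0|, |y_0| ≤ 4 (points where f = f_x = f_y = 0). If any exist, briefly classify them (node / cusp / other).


Singular points: {(0, 2)}; classification: node.

Compute partial derivatives:
  f_x = 3*x**2 + 4*x*y - 10*x - y**2 + 4*y - 4.
  f_y = 2*x**2 - 2*x*y + 4*x - 3*y**2 + 14*y - 16.
Scan x_0 ∈ {−4, ..., 4}. For each x_0, f_y(x_0, y) is a polynomial in y; find its integer roots y ∈ {−4, ..., 4}, then test f_x and f at those candidates.
  x = -4: f_y(-4, y) = -3*y**2 + 22*y; vanishes at y ∈ {0}. (-4, 0): f_x = 84 ≠ 0.
  x = -3: f_y(-3, y) = -3*y**2 + 20*y - 10; no integer root y with |y| ≤ 4.
  x = -2: f_y(-2, y) = -3*y**2 + 18*y - 16; no integer root y with |y| ≤ 4.
  x = -1: f_y(-1, y) = -3*y**2 + 16*y - 18; no integer root y with |y| ≤ 4.
  x = 0: f_y(0, y) = -3*y**2 + 14*y - 16; vanishes at y ∈ {2}. (0, 2): f_x = 0, f = 0 — SINGULAR.
  x = 1: f_y(1, y) = -3*y**2 + 12*y - 10; no integer root y with |y| ≤ 4.
  x = 2: f_y(2, y) = -3*y**2 + 10*y; vanishes at y ∈ {0}. (2, 0): f_x = -12 ≠ 0.
  x = 3: f_y(3, y) = -3*y**2 + 8*y + 14; no integer root y with |y| ≤ 4.
  x = 4: f_y(4, y) = -3*y**2 + 6*y + 32; no integer root y with |y| ≤ 4.
Only singular point on the grid: (0, 2).
Classify: substitute x = 0 + u, y = 2 + v and expand: f = u**3 + 2*u**2*v - u**2 - u*v**2 - v**3 + v**2.
No constant or linear terms (consistent with a singular point). Quadratic part: -u**2 + v**2. Cubic part: u**3 + 2*u**2*v - u*v**2 - v**3.
The quadratic part v**2 - u**2 = (v − u)(v + u) splits into two distinct linear factors, so there are two distinct tangent lines y − 2 = ±(x − 0) — this is a node (ordinary double point).
Classification: node.


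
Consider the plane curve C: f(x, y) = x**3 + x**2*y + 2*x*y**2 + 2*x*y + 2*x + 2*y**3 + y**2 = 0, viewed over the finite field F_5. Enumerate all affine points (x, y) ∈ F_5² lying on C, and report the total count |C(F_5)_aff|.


Affine F_5-points: {(0, 0), (0, 2), (2, 3), (3, 3), (4, 4)}; count = 5.

For each of the 25 pairs (x, y) ∈ F_5², evaluate f(x, y) mod 5. Record the zeros.
  x = 0: [0↦0, 1↦3, 2↦0, 3↦3, 4↦4]  zeros at y ∈ {0, 2}
  x = 1: [0↦3, 1↦1, 2↦2, 3↦3, 4↦1]  zeros at y ∈ ∅
  x = 2: [0↦2, 1↦2, 2↦4, 3↦0, 4↦2]  zeros at y ∈ {3}
  x = 3: [0↦3, 1↦2, 2↦2, 3↦0, 4↦3]  zeros at y ∈ {3}
  x = 4: [0↦2, 1↦2, 2↦2, 3↦4, 4↦0]  zeros at y ∈ {4}
Collecting zeros: affine points = {(0, 0), (0, 2), (2, 3), (3, 3), (4, 4)}.
Total count |C(F_5)_aff| = 5.


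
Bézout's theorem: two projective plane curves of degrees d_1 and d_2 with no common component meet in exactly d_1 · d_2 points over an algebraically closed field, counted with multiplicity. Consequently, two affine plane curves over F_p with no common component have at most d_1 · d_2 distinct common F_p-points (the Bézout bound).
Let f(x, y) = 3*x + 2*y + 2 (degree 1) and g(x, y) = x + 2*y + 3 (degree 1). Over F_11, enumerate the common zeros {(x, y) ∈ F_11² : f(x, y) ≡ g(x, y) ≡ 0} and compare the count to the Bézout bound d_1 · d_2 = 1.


Common zeros: {(6, 1)}; count = 1; Bézout bound = 1.

deg(f) = 1, deg(g) = 1, so Bézout bound = 1.
Scan x ∈ F_11. For each x, list the y ∈ F_11 with f(x, y) ≡ 0 and those with g(x, y) ≡ 0 (mod 11); the common zeros in that column are the intersection.
  x = 0: f ≡ 0 at y ∈ {10}; g ≡ 0 at y ∈ {4}; common: ∅.
  x = 1: f ≡ 0 at y ∈ {3}; g ≡ 0 at y ∈ {9}; common: ∅.
  x = 2: f ≡ 0 at y ∈ {7}; g ≡ 0 at y ∈ {3}; common: ∅.
  x = 3: f ≡ 0 at y ∈ {0}; g ≡ 0 at y ∈ {8}; common: ∅.
  x = 4: f ≡ 0 at y ∈ {4}; g ≡ 0 at y ∈ {2}; common: ∅.
  x = 5: f ≡ 0 at y ∈ {8}; g ≡ 0 at y ∈ {7}; common: ∅.
  x = 6: f ≡ 0 at y ∈ {1}; g ≡ 0 at y ∈ {1}; common: {1}.
  x = 7: f ≡ 0 at y ∈ {5}; g ≡ 0 at y ∈ {6}; common: ∅.
  x = 8: f ≡ 0 at y ∈ {9}; g ≡ 0 at y ∈ {0}; common: ∅.
  x = 9: f ≡ 0 at y ∈ {2}; g ≡ 0 at y ∈ {5}; common: ∅.
  x = 10: f ≡ 0 at y ∈ {6}; g ≡ 0 at y ∈ {10}; common: ∅.
Collecting: common zeros = {(6, 1)}, so the count is 1.
Comparison with the Bézout bound: 1 ≤ 1 = deg(f)·deg(g), as expected for curves with no common component (the bound is attained).


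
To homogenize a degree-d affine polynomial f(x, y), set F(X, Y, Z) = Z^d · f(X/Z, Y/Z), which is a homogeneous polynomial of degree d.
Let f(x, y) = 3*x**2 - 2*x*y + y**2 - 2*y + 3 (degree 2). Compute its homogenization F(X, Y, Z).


F(X, Y, Z) = 3*X**2 - 2*X*Y + Y**2 - 2*Y*Z + 3*Z**2

deg(f) = 2.
Substitute x = X/Z, y = Y/Z into f, then multiply by Z^2.
  monomial 3·x^2·y^0 ↦ 3·X^2·Y^0·Z^0.
  monomial -2·x^1·y^1 ↦ -2·X^1·Y^1·Z^0.
  monomial 1·x^0·y^2 ↦ 1·X^0·Y^2·Z^0.
  monomial -2·x^0·y^1 ↦ -2·X^0·Y^1·Z^1.
  monomial 3·x^0·y^0 ↦ 3·X^0·Y^0·Z^2.
Collecting: F(X, Y, Z) = 3*X**2 - 2*X*Y + Y**2 - 2*Y*Z + 3*Z**2.


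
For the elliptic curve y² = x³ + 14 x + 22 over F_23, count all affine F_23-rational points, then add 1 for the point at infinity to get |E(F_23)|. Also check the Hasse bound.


Affine points = {(2, 9), (2, 14), (4, 2), (4, 21), (6, 0), (7, 7), (7, 16), (8, 5), (8, 18), (9, 7), (9, 16), (10, 9), (10, 14), (11, 9), (11, 14), (12, 3), (12, 20), (13, 3), (13, 20), (14, 8), (14, 15), (16, 8), (16, 15), (21, 3), (21, 20)}; affine count = 25; |E(F_23)| = 26.

Discriminant check: Δ ∝ 4a³ + 27b² = 4·14³ + 27·22² = 4·2744 + 27·484 ≡ 9 (mod 23). Nonzero ⇒ E is nonsingular.
For each x ∈ F_23, compute rhs = x³ + 14·x + 22 mod 23, then count y ∈ F_23 with y² ≡ rhs.
  x = 0: rhs = 22, matching y values: none (0 points).
  x = 1: rhs = 14, matching y values: none (0 points).
  x = 2: rhs = 12, matching y values: 9, 14 (2 points).
  x = 3: rhs = 22, matching y values: none (0 points).
  x = 4: rhs = 4, matching y values: 2, 21 (2 points).
  x = 5: rhs = 10, matching y values: none (0 points).
  x = 6: rhs = 0, matching y values: 0 (1 points).
  x = 7: rhs = 3, matching y values: 7, 16 (2 points).
  x = 8: rhs = 2, matching y values: 5, 18 (2 points).
  x = 9: rhs = 3, matching y values: 7, 16 (2 points).
  x = 10: rhs = 12, matching y values: 9, 14 (2 points).
  x = 11: rhs = 12, matching y values: 9, 14 (2 points).
  x = 12: rhs = 9, matching y values: 3, 20 (2 points).
  x = 13: rhs = 9, matching y values: 3, 20 (2 points).
  x = 14: rhs = 18, matching y values: 8, 15 (2 points).
  x = 15: rhs = 19, matching y values: none (0 points).
  x = 16: rhs = 18, matching y values: 8, 15 (2 points).
  x = 17: rhs = 21, matching y values: none (0 points).
  x = 18: rhs = 11, matching y values: none (0 points).
  x = 19: rhs = 17, matching y values: none (0 points).
  x = 20: rhs = 22, matching y values: none (0 points).
  x = 21: rhs = 9, matching y values: 3, 20 (2 points).
  x = 22: rhs = 7, matching y values: none (0 points).
Total affine count: 25.
Full point count |E(F_23)| = 25 + 1 = 26.
Hasse bound: |26 − (23+1)| = |2| = 2 ≤ 2√23 ≈ 9.5917 ✓.


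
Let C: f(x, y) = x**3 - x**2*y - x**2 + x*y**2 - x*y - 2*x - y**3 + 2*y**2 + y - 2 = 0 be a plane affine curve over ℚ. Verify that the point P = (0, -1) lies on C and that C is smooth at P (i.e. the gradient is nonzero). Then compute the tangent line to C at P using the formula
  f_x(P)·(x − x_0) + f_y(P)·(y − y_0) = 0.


Tangent line at P: -6*y - 6 = 0.

Step 1: f(0, -1) = 0, so P lies on C.
Step 2: partial derivatives
  f_x(x, y) = 3*x**2 - 2*x*y - 2*x + y**2 - y - 2, f_y(x, y) = -x**2 + 2*x*y - x - 3*y**2 + 4*y + 1.
  f_x(P) = 0, f_y(P) = -6 (gradient nonzero, so P is smooth).
Step 3: tangent line at P: 0·(x − 0) + -6·(y − -1) = 0.
Expanding: -6*y - 6 = 0.


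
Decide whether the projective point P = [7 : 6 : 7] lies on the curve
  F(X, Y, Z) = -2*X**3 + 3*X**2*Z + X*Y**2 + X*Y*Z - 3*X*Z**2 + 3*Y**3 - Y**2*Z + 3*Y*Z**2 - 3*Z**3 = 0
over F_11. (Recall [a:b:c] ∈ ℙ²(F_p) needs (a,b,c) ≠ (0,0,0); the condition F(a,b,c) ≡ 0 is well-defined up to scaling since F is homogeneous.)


F(7,6,7) ≡ 10 (mod 11); P is NOT on the curve.

Evaluate F(7, 6, 7) term-by-term (mod 11).
  -2*X**3 ↦ -2·343·1·1 = -686
  3*X**2*Z ↦ 3·49·1·7 = 1029
  X*Y**2 ↦ 1·7·36·1 = 252
  X*Y*Z ↦ 1·7·6·7 = 294
  -3*X*Z**2 ↦ -3·7·1·49 = -1029
  3*Y**3 ↦ 3·1·216·1 = 648
  -Y**2*Z ↦ -1·1·36·7 = -252
  3*Y*Z**2 ↦ 3·1·6·49 = 882
  -3*Z**3 ↦ -3·1·1·343 = -1029
Sum: F(7, 6, 7) = (-686) + (1029) + (252) + (294) + (-1029) + (648) + (-252) + (882) + (-1029) = 109.
Reducing mod 11: 109 ≡ 10 (mod 11).
Since F(a, b, c) ≡ 10 ≠ 0 (mod 11), P does NOT lie on the curve.


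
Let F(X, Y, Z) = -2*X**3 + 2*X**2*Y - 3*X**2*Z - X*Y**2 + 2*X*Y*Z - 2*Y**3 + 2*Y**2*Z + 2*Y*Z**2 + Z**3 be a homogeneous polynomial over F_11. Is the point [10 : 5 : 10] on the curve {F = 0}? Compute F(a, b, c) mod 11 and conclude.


F(10,5,10) ≡ 1 (mod 11); P is NOT on the curve.

Evaluate F(10, 5, 10) term-by-term (mod 11).
  -2*X**3 ↦ -2·1000·1·1 = -2000
  2*X**2*Y ↦ 2·100·5·1 = 1000
  -3*X**2*Z ↦ -3·100·1·10 = -3000
  -X*Y**2 ↦ -1·10·25·1 = -250
  2*X*Y*Z ↦ 2·10·5·10 = 1000
  -2*Y**3 ↦ -2·1·125·1 = -250
  2*Y**2*Z ↦ 2·1·25·10 = 500
  2*Y*Z**2 ↦ 2·1·5·100 = 1000
  Z**3 ↦ 1·1·1·1000 = 1000
Sum: F(10, 5, 10) = (-2000) + (1000) + (-3000) + (-250) + (1000) + (-250) + (500) + (1000) + (1000) = -1000.
Reducing mod 11: -1000 ≡ 1 (mod 11).
Since F(a, b, c) ≡ 1 ≠ 0 (mod 11), P does NOT lie on the curve.


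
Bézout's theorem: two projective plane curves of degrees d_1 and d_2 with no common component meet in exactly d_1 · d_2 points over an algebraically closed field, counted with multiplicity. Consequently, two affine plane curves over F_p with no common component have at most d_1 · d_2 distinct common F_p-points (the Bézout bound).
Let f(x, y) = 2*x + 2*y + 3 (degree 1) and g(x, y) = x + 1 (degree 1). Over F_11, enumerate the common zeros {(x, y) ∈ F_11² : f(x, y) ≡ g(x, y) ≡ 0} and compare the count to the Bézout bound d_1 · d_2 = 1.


Common zeros: {(10, 5)}; count = 1; Bézout bound = 1.

deg(f) = 1, deg(g) = 1, so Bézout bound = 1.
Scan x ∈ F_11. For each x, list the y ∈ F_11 with f(x, y) ≡ 0 and those with g(x, y) ≡ 0 (mod 11); the common zeros in that column are the intersection.
  x = 0: f ≡ 0 at y ∈ {4}; g ≡ 0 at y ∈ ∅; common: ∅.
  x = 1: f ≡ 0 at y ∈ {3}; g ≡ 0 at y ∈ ∅; common: ∅.
  x = 2: f ≡ 0 at y ∈ {2}; g ≡ 0 at y ∈ ∅; common: ∅.
  x = 3: f ≡ 0 at y ∈ {1}; g ≡ 0 at y ∈ ∅; common: ∅.
  x = 4: f ≡ 0 at y ∈ {0}; g ≡ 0 at y ∈ ∅; common: ∅.
  x = 5: f ≡ 0 at y ∈ {10}; g ≡ 0 at y ∈ ∅; common: ∅.
  x = 6: f ≡ 0 at y ∈ {9}; g ≡ 0 at y ∈ ∅; common: ∅.
  x = 7: f ≡ 0 at y ∈ {8}; g ≡ 0 at y ∈ ∅; common: ∅.
  x = 8: f ≡ 0 at y ∈ {7}; g ≡ 0 at y ∈ ∅; common: ∅.
  x = 9: f ≡ 0 at y ∈ {6}; g ≡ 0 at y ∈ ∅; common: ∅.
  x = 10: f ≡ 0 at y ∈ {5}; g ≡ 0 at y ∈ {0, 1, 2, 3, 4, 5, 6, 7, 8, 9, 10}; common: {5}.
Collecting: common zeros = {(10, 5)}, so the count is 1.
Comparison with the Bézout bound: 1 ≤ 1 = deg(f)·deg(g), as expected for curves with no common component (the bound is attained).


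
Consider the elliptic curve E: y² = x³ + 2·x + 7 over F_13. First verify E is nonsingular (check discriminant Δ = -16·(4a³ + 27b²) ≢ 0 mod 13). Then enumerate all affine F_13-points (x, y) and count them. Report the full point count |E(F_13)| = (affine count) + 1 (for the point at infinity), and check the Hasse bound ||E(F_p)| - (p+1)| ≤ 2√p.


Affine points = {(1, 6), (1, 7), (3, 1), (3, 12), (4, 1), (4, 12), (5, 5), (5, 8), (6, 1), (6, 12), (7, 0), (9, 0), (10, 0), (12, 2), (12, 11)}; affine count = 15; |E(F_13)| = 16.

Discriminant check: Δ ∝ 4a³ + 27b² = 4·2³ + 27·7² = 4·8 + 27·49 ≡ 3 (mod 13). Nonzero ⇒ E is nonsingular.
For each x ∈ F_13, compute rhs = x³ + 2·x + 7 mod 13, then count y ∈ F_13 with y² ≡ rhs.
  x = 0: rhs = 7, matching y values: none (0 points).
  x = 1: rhs = 10, matching y values: 6, 7 (2 points).
  x = 2: rhs = 6, matching y values: none (0 points).
  x = 3: rhs = 1, matching y values: 1, 12 (2 points).
  x = 4: rhs = 1, matching y values: 1, 12 (2 points).
  x = 5: rhs = 12, matching y values: 5, 8 (2 points).
  x = 6: rhs = 1, matching y values: 1, 12 (2 points).
  x = 7: rhs = 0, matching y values: 0 (1 points).
  x = 8: rhs = 2, matching y values: none (0 points).
  x = 9: rhs = 0, matching y values: 0 (1 points).
  x = 10: rhs = 0, matching y values: 0 (1 points).
  x = 11: rhs = 8, matching y values: none (0 points).
  x = 12: rhs = 4, matching y values: 2, 11 (2 points).
Total affine count: 15.
Full point count |E(F_13)| = 15 + 1 = 16.
Hasse bound: |16 − (13+1)| = |2| = 2 ≤ 2√13 ≈ 7.2111 ✓.


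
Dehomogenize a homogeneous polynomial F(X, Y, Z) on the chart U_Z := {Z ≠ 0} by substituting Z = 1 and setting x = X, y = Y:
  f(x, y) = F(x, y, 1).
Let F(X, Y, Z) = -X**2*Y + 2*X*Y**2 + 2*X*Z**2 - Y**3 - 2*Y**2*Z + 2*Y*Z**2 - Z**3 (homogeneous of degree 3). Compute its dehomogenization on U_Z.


f(x, y) = -x**2*y + 2*x*y**2 + 2*x - y**3 - 2*y**2 + 2*y - 1

On U_Z we set Z = 1. Each monomial c·X^i·Y^j·Z^k in F becomes c·x^i·y^j·1^k = c·x^i·y^j.
Substituting Z = 1: F(X, Y, 1) = -x**2*y + 2*x*y**2 + 2*x - y**3 - 2*y**2 + 2*y - 1.
Note: deg(f) ≤ deg(F) = 3; strict inequality happens when F is divisible by Z (lost terms).


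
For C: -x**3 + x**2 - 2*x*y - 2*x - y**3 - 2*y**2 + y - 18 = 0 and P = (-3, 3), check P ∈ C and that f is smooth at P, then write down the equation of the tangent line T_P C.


Tangent line at P: -41*x - 32*y - 27 = 0.

Step 1: f(-3, 3) = 0, so P lies on C.
Step 2: partial derivatives
  f_x(x, y) = -3*x**2 + 2*x - 2*y - 2, f_y(x, y) = -2*x - 3*y**2 - 4*y + 1.
  f_x(P) = -41, f_y(P) = -32 (gradient nonzero, so P is smooth).
Step 3: tangent line at P: -41·(x − -3) + -32·(y − 3) = 0.
Expanding: -41*x - 32*y - 27 = 0.


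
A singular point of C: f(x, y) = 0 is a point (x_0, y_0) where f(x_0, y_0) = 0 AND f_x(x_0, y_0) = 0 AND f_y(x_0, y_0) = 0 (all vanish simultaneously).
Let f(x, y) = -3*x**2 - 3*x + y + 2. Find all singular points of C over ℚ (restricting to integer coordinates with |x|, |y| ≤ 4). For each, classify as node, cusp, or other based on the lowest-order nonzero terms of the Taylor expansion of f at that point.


No singular points in the scanned grid; C is smooth there.

Compute partial derivatives:
  f_x = -6*x - 3.
  f_y = 1.
f_y = 1 is a nonzero constant, so f_y never vanishes: no point (x, y) can satisfy f = f_x = f_y = 0. In particular no (x, y) ∈ {−4, ..., 4}² is singular; the curve is smooth.


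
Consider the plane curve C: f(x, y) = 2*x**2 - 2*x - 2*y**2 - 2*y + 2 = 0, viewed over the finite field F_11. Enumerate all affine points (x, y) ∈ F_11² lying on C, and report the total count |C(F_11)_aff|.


Affine F_11-points: {(0, 3), (0, 7), (1, 3), (1, 7), (4, 1), (4, 9), (6, 4), (6, 6), (8, 1), (8, 9)}; count = 10.

For each of the 121 pairs (x, y) ∈ F_11², evaluate f(x, y) mod 11. Record the zeros.
  x = 0: [0↦2, 1↦9, 2↦1, 3↦0, 4↦6, 5↦8, 6↦6, 7↦0, 8↦1, 9↦9, 10↦2]  zeros at y ∈ {3, 7}
  x = 1: [0↦2, 1↦9, 2↦1, 3↦0, 4↦6, 5↦8, 6↦6, 7↦0, 8↦1, 9↦9, 10↦2]  zeros at y ∈ {3, 7}
  x = 2: [0↦6, 1↦2, 2↦5, 3↦4, 4↦10, 5↦1, 6↦10, 7↦4, 8↦5, 9↦2, 10↦6]  zeros at y ∈ ∅
  x = 3: [0↦3, 1↦10, 2↦2, 3↦1, 4↦7, 5↦9, 6↦7, 7↦1, 8↦2, 9↦10, 10↦3]  zeros at y ∈ ∅
  x = 4: [0↦4, 1↦0, 2↦3, 3↦2, 4↦8, 5↦10, 6↦8, 7↦2, 8↦3, 9↦0, 10↦4]  zeros at y ∈ {1, 9}
  x = 5: [0↦9, 1↦5, 2↦8, 3↦7, 4↦2, 5↦4, 6↦2, 7↦7, 8↦8, 9↦5, 10↦9]  zeros at y ∈ ∅
  x = 6: [0↦7, 1↦3, 2↦6, 3↦5, 4↦0, 5↦2, 6↦0, 7↦5, 8↦6, 9↦3, 10↦7]  zeros at y ∈ {4, 6}
  x = 7: [0↦9, 1↦5, 2↦8, 3↦7, 4↦2, 5↦4, 6↦2, 7↦7, 8↦8, 9↦5, 10↦9]  zeros at y ∈ ∅
  x = 8: [0↦4, 1↦0, 2↦3, 3↦2, 4↦8, 5↦10, 6↦8, 7↦2, 8↦3, 9↦0, 10↦4]  zeros at y ∈ {1, 9}
  x = 9: [0↦3, 1↦10, 2↦2, 3↦1, 4↦7, 5↦9, 6↦7, 7↦1, 8↦2, 9↦10, 10↦3]  zeros at y ∈ ∅
  x = 10: [0↦6, 1↦2, 2↦5, 3↦4, 4↦10, 5↦1, 6↦10, 7↦4, 8↦5, 9↦2, 10↦6]  zeros at y ∈ ∅
Collecting zeros: affine points = {(0, 3), (0, 7), (1, 3), (1, 7), (4, 1), (4, 9), (6, 4), (6, 6), (8, 1), (8, 9)}.
Total count |C(F_11)_aff| = 10.


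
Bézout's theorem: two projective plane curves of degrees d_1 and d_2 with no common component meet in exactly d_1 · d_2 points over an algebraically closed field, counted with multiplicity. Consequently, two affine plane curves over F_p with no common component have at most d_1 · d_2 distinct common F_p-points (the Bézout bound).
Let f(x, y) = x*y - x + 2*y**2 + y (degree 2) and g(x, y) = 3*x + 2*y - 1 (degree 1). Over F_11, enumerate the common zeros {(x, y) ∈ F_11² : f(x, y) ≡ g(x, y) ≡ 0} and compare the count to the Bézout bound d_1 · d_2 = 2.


Common zeros: ∅; count = 0; Bézout bound = 2.

deg(f) = 2, deg(g) = 1, so Bézout bound = 2.
Scan x ∈ F_11. For each x, list the y ∈ F_11 with f(x, y) ≡ 0 and those with g(x, y) ≡ 0 (mod 11); the common zeros in that column are the intersection.
  x = 0: f ≡ 0 at y ∈ {0, 5}; g ≡ 0 at y ∈ {6}; common: ∅.
  x = 1: f ≡ 0 at y ∈ {2, 8}; g ≡ 0 at y ∈ {10}; common: ∅.
  x = 2: f ≡ 0 at y ∈ {6, 9}; g ≡ 0 at y ∈ {3}; common: ∅.
  x = 3: f ≡ 0 at y ∈ ∅; g ≡ 0 at y ∈ {7}; common: ∅.
  x = 4: f ≡ 0 at y ∈ ∅; g ≡ 0 at y ∈ {0}; common: ∅.
  x = 5: f ≡ 0 at y ∈ ∅; g ≡ 0 at y ∈ {4}; common: ∅.
  x = 6: f ≡ 0 at y ∈ {3, 10}; g ≡ 0 at y ∈ {8}; common: ∅.
  x = 7: f ≡ 0 at y ∈ ∅; g ≡ 0 at y ∈ {1}; common: ∅.
  x = 8: f ≡ 0 at y ∈ ∅; g ≡ 0 at y ∈ {5}; common: ∅.
  x = 9: f ≡ 0 at y ∈ ∅; g ≡ 0 at y ∈ {9}; common: ∅.
  x = 10: f ≡ 0 at y ∈ {4, 7}; g ≡ 0 at y ∈ {2}; common: ∅.
Collecting: common zeros = ∅, so the count is 0.
Comparison with the Bézout bound: 0 ≤ 2 = deg(f)·deg(g), as expected for curves with no common component (the affine F_11-count falls short of the bound because intersections may lie at infinity, over extension fields, or carry multiplicity).


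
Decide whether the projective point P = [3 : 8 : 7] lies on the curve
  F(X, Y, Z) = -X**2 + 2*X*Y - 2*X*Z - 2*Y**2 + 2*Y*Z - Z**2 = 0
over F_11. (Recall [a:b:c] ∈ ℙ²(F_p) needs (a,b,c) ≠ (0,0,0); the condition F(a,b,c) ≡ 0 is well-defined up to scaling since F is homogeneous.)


F(3,8,7) ≡ 9 (mod 11); P is NOT on the curve.

Evaluate F(3, 8, 7) term-by-term (mod 11).
  -X**2 ↦ -1·9·1·1 = -9
  2*X*Y ↦ 2·3·8·1 = 48
  -2*X*Z ↦ -2·3·1·7 = -42
  -2*Y**2 ↦ -2·1·64·1 = -128
  2*Y*Z ↦ 2·1·8·7 = 112
  -Z**2 ↦ -1·1·1·49 = -49
Sum: F(3, 8, 7) = (-9) + (48) + (-42) + (-128) + (112) + (-49) = -68.
Reducing mod 11: -68 ≡ 9 (mod 11).
Since F(a, b, c) ≡ 9 ≠ 0 (mod 11), P does NOT lie on the curve.


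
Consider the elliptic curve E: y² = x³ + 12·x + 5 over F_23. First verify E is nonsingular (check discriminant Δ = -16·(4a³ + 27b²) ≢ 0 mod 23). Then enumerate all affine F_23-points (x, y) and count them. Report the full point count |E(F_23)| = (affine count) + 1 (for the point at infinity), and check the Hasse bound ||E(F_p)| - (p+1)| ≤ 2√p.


Affine points = {(1, 8), (1, 15), (4, 5), (4, 18), (5, 11), (5, 12), (7, 8), (7, 15), (13, 9), (13, 14), (15, 8), (15, 15), (17, 4), (17, 19), (18, 2), (18, 21), (19, 10), (19, 13)}; affine count = 18; |E(F_23)| = 19.

Discriminant check: Δ ∝ 4a³ + 27b² = 4·12³ + 27·5² = 4·1728 + 27·25 ≡ 20 (mod 23). Nonzero ⇒ E is nonsingular.
For each x ∈ F_23, compute rhs = x³ + 12·x + 5 mod 23, then count y ∈ F_23 with y² ≡ rhs.
  x = 0: rhs = 5, matching y values: none (0 points).
  x = 1: rhs = 18, matching y values: 8, 15 (2 points).
  x = 2: rhs = 14, matching y values: none (0 points).
  x = 3: rhs = 22, matching y values: none (0 points).
  x = 4: rhs = 2, matching y values: 5, 18 (2 points).
  x = 5: rhs = 6, matching y values: 11, 12 (2 points).
  x = 6: rhs = 17, matching y values: none (0 points).
  x = 7: rhs = 18, matching y values: 8, 15 (2 points).
  x = 8: rhs = 15, matching y values: none (0 points).
  x = 9: rhs = 14, matching y values: none (0 points).
  x = 10: rhs = 21, matching y values: none (0 points).
  x = 11: rhs = 19, matching y values: none (0 points).
  x = 12: rhs = 14, matching y values: none (0 points).
  x = 13: rhs = 12, matching y values: 9, 14 (2 points).
  x = 14: rhs = 19, matching y values: none (0 points).
  x = 15: rhs = 18, matching y values: 8, 15 (2 points).
  x = 16: rhs = 15, matching y values: none (0 points).
  x = 17: rhs = 16, matching y values: 4, 19 (2 points).
  x = 18: rhs = 4, matching y values: 2, 21 (2 points).
  x = 19: rhs = 8, matching y values: 10, 13 (2 points).
  x = 20: rhs = 11, matching y values: none (0 points).
  x = 21: rhs = 19, matching y values: none (0 points).
  x = 22: rhs = 15, matching y values: none (0 points).
Total affine count: 18.
Full point count |E(F_23)| = 18 + 1 = 19.
Hasse bound: |19 − (23+1)| = |-5| = 5 ≤ 2√23 ≈ 9.5917 ✓.


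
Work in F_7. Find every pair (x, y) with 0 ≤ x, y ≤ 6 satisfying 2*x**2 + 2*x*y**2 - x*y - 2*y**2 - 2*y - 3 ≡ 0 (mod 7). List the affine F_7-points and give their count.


Affine F_7-points: {(0, 1), (0, 5), (1, 2), (2, 4), (2, 5), (3, 1), (3, 2), (5, 3), (5, 4)}; count = 9.

For each of the 49 pairs (x, y) ∈ F_7², evaluate f(x, y) mod 7. Record the zeros.
  x = 0: [0↦4, 1↦0, 2↦6, 3↦1, 4↦6, 5↦0, 6↦4]  zeros at y ∈ {1, 5}
  x = 1: [0↦6, 1↦3, 2↦0, 3↦4, 4↦1, 5↦5, 6↦2]  zeros at y ∈ {2}
  x = 2: [0↦5, 1↦3, 2↦5, 3↦4, 4↦0, 5↦0, 6↦4]  zeros at y ∈ {4, 5}
  x = 3: [0↦1, 1↦0, 2↦0, 3↦1, 4↦3, 5↦6, 6↦3]  zeros at y ∈ {1, 2}
  x = 4: [0↦1, 1↦1, 2↦6, 3↦2, 4↦3, 5↦2, 6↦6]  zeros at y ∈ ∅
  x = 5: [0↦5, 1↦6, 2↦2, 3↦0, 4↦0, 5↦2, 6↦6]  zeros at y ∈ {3, 4}
  x = 6: [0↦6, 1↦1, 2↦2, 3↦2, 4↦1, 5↦6, 6↦3]  zeros at y ∈ ∅
Collecting zeros: affine points = {(0, 1), (0, 5), (1, 2), (2, 4), (2, 5), (3, 1), (3, 2), (5, 3), (5, 4)}.
Total count |C(F_7)_aff| = 9.


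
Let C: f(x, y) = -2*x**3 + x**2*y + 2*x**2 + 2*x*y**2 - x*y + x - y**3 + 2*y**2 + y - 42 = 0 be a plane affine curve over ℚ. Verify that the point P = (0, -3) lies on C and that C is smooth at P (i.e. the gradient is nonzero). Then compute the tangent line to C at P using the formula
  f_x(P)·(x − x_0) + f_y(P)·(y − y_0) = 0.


Tangent line at P: 22*x - 38*y - 114 = 0.

Step 1: f(0, -3) = 0, so P lies on C.
Step 2: partial derivatives
  f_x(x, y) = -6*x**2 + 2*x*y + 4*x + 2*y**2 - y + 1, f_y(x, y) = x**2 + 4*x*y - x - 3*y**2 + 4*y + 1.
  f_x(P) = 22, f_y(P) = -38 (gradient nonzero, so P is smooth).
Step 3: tangent line at P: 22·(x − 0) + -38·(y − -3) = 0.
Expanding: 22*x - 38*y - 114 = 0.


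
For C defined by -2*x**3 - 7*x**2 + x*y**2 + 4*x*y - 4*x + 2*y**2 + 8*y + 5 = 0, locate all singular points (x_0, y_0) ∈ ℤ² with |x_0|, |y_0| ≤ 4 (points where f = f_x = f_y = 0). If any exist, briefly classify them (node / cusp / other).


Singular points: {(-1, -2)}; classification: node.

Compute partial derivatives:
  f_x = -6*x**2 - 14*x + y**2 + 4*y - 4.
  f_y = 2*x*y + 4*x + 4*y + 8.
Scan x_0 ∈ {−4, ..., 4}. For each x_0, f_y(x_0, y) is a polynomial in y; find its integer roots y ∈ {−4, ..., 4}, then test f_x and f at those candidates.
  x = -4: f_y(-4, y) = -4*y - 8; vanishes at y ∈ {-2}. (-4, -2): f_x = -48 ≠ 0.
  x = -3: f_y(-3, y) = -2*y - 4; vanishes at y ∈ {-2}. (-3, -2): f_x = -20 ≠ 0.
  x = -2: f_y(-2, y) = 0; vanishes at y ∈ {-4, -3, -2, -1, 0, 1, 2, 3, 4}. (-2, -4): f_x = 0 but f = 1 ≠ 0; (-2, -3): f_x = -3 ≠ 0; (-2, -2): f_x = -4 ≠ 0; (-2, -1): f_x = -3 ≠ 0; (-2, 0): f_x = 0 but f = 1 ≠ 0; (-2, 1): f_x = 5 ≠ 0; (-2, 2): f_x = 12 ≠ 0; (-2, 3): f_x = 21 ≠ 0; (-2, 4): f_x = 32 ≠ 0.
  x = -1: f_y(-1, y) = 2*y + 4; vanishes at y ∈ {-2}. (-1, -2): f_x = 0, f = 0 — SINGULAR.
  x = 0: f_y(0, y) = 4*y + 8; vanishes at y ∈ {-2}. (0, -2): f_x = -8 ≠ 0.
  x = 1: f_y(1, y) = 6*y + 12; vanishes at y ∈ {-2}. (1, -2): f_x = -28 ≠ 0.
  x = 2: f_y(2, y) = 8*y + 16; vanishes at y ∈ {-2}. (2, -2): f_x = -60 ≠ 0.
  x = 3: f_y(3, y) = 10*y + 20; vanishes at y ∈ {-2}. (3, -2): f_x = -104 ≠ 0.
  x = 4: f_y(4, y) = 12*y + 24; vanishes at y ∈ {-2}. (4, -2): f_x = -160 ≠ 0.
Only singular point on the grid: (-1, -2).
Classify: substitute x = -1 + u, y = -2 + v and expand: f = -2*u**3 - u**2 + u*v**2 + v**2.
No constant or linear terms (consistent with a singular point). Quadratic part: -u**2 + v**2. Cubic part: -2*u**3 + u*v**2.
The quadratic part v**2 - u**2 = (v − u)(v + u) splits into two distinct linear factors, so there are two distinct tangent lines y − -2 = ±(x − -1) — this is a node (ordinary double point).
Classification: node.


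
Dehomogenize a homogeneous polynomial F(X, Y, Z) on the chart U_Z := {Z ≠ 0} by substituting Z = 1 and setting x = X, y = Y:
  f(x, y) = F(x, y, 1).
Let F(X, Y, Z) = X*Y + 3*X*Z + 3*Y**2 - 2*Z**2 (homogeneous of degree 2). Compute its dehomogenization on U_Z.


f(x, y) = x*y + 3*x + 3*y**2 - 2

On U_Z we set Z = 1. Each monomial c·X^i·Y^j·Z^k in F becomes c·x^i·y^j·1^k = c·x^i·y^j.
Substituting Z = 1: F(X, Y, 1) = x*y + 3*x + 3*y**2 - 2.
Note: deg(f) ≤ deg(F) = 2; strict inequality happens when F is divisible by Z (lost terms).


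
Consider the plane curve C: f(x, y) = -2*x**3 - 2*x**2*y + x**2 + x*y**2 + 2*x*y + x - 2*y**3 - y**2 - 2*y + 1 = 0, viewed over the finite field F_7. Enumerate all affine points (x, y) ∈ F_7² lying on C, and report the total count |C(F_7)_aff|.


Affine F_7-points: {(1, 5), (2, 6), (3, 2), (3, 3), (5, 1), (6, 1)}; count = 6.

For each of the 49 pairs (x, y) ∈ F_7², evaluate f(x, y) mod 7. Record the zeros.
  x = 0: [0↦1, 1↦3, 2↦5, 3↦2, 4↦3, 5↦3, 6↦4]  zeros at y ∈ ∅
  x = 1: [0↦1, 1↦4, 2↦2, 3↦4, 4↦5, 5↦0, 6↦5]  zeros at y ∈ {5}
  x = 2: [0↦5, 1↦5, 2↦2, 3↦5, 4↦2, 5↦2, 6↦0]  zeros at y ∈ {6}
  x = 3: [0↦1, 1↦1, 2↦0, 3↦0, 4↦3, 5↦4, 6↦5]  zeros at y ∈ {2, 3}
  x = 4: [0↦5, 1↦1, 2↦5, 3↦5, 4↦3, 5↦1, 6↦1]  zeros at y ∈ ∅
  x = 5: [0↦5, 1↦0, 2↦5, 3↦1, 4↦4, 5↦2, 6↦4]  zeros at y ∈ {1}
  x = 6: [0↦3, 1↦0, 2↦2, 3↦4, 4↦1, 5↦2, 6↦2]  zeros at y ∈ {1}
Collecting zeros: affine points = {(1, 5), (2, 6), (3, 2), (3, 3), (5, 1), (6, 1)}.
Total count |C(F_7)_aff| = 6.


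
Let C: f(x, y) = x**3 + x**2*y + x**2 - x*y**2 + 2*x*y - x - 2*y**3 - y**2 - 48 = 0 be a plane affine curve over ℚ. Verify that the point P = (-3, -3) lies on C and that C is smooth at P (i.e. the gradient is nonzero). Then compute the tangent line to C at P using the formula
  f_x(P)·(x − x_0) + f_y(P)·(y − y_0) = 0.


Tangent line at P: 23*x - 63*y - 120 = 0.

Step 1: f(-3, -3) = 0, so P lies on C.
Step 2: partial derivatives
  f_x(x, y) = 3*x**2 + 2*x*y + 2*x - y**2 + 2*y - 1, f_y(x, y) = x**2 - 2*x*y + 2*x - 6*y**2 - 2*y.
  f_x(P) = 23, f_y(P) = -63 (gradient nonzero, so P is smooth).
Step 3: tangent line at P: 23·(x − -3) + -63·(y − -3) = 0.
Expanding: 23*x - 63*y - 120 = 0.


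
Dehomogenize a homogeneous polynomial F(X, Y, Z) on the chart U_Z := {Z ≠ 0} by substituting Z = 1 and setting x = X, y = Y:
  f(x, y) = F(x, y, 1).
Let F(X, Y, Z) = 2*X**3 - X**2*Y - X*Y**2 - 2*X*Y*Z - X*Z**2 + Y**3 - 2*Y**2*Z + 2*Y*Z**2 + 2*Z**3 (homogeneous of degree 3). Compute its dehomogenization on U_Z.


f(x, y) = 2*x**3 - x**2*y - x*y**2 - 2*x*y - x + y**3 - 2*y**2 + 2*y + 2

On U_Z we set Z = 1. Each monomial c·X^i·Y^j·Z^k in F becomes c·x^i·y^j·1^k = c·x^i·y^j.
Substituting Z = 1: F(X, Y, 1) = 2*x**3 - x**2*y - x*y**2 - 2*x*y - x + y**3 - 2*y**2 + 2*y + 2.
Note: deg(f) ≤ deg(F) = 3; strict inequality happens when F is divisible by Z (lost terms).


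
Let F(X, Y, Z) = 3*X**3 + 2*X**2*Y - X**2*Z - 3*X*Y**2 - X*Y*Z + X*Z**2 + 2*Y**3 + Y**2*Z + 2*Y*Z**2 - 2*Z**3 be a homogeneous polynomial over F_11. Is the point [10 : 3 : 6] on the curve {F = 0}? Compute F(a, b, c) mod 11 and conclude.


F(10,3,6) ≡ 8 (mod 11); P is NOT on the curve.

Evaluate F(10, 3, 6) term-by-term (mod 11).
  3*X**3 ↦ 3·1000·1·1 = 3000
  2*X**2*Y ↦ 2·100·3·1 = 600
  -X**2*Z ↦ -1·100·1·6 = -600
  -3*X*Y**2 ↦ -3·10·9·1 = -270
  -X*Y*Z ↦ -1·10·3·6 = -180
  X*Z**2 ↦ 1·10·1·36 = 360
  2*Y**3 ↦ 2·1·27·1 = 54
  Y**2*Z ↦ 1·1·9·6 = 54
  2*Y*Z**2 ↦ 2·1·3·36 = 216
  -2*Z**3 ↦ -2·1·1·216 = -432
Sum: F(10, 3, 6) = (3000) + (600) + (-600) + (-270) + (-180) + (360) + (54) + (54) + (216) + (-432) = 2802.
Reducing mod 11: 2802 ≡ 8 (mod 11).
Since F(a, b, c) ≡ 8 ≠ 0 (mod 11), P does NOT lie on the curve.


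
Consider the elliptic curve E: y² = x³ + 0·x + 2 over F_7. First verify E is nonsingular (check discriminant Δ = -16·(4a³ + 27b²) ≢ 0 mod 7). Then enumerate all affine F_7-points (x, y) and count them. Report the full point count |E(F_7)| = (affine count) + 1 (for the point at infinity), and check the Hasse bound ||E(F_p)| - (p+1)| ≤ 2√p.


Affine points = {(0, 3), (0, 4), (3, 1), (3, 6), (5, 1), (5, 6), (6, 1), (6, 6)}; affine count = 8; |E(F_7)| = 9.

Discriminant check: Δ ∝ 4a³ + 27b² = 4·0³ + 27·2² = 4·0 + 27·4 ≡ 3 (mod 7). Nonzero ⇒ E is nonsingular.
For each x ∈ F_7, compute rhs = x³ + 0·x + 2 mod 7, then count y ∈ F_7 with y² ≡ rhs.
  x = 0: rhs = 2, matching y values: 3, 4 (2 points).
  x = 1: rhs = 3, matching y values: none (0 points).
  x = 2: rhs = 3, matching y values: none (0 points).
  x = 3: rhs = 1, matching y values: 1, 6 (2 points).
  x = 4: rhs = 3, matching y values: none (0 points).
  x = 5: rhs = 1, matching y values: 1, 6 (2 points).
  x = 6: rhs = 1, matching y values: 1, 6 (2 points).
Total affine count: 8.
Full point count |E(F_7)| = 8 + 1 = 9.
Hasse bound: |9 − (7+1)| = |1| = 1 ≤ 2√7 ≈ 5.2915 ✓.


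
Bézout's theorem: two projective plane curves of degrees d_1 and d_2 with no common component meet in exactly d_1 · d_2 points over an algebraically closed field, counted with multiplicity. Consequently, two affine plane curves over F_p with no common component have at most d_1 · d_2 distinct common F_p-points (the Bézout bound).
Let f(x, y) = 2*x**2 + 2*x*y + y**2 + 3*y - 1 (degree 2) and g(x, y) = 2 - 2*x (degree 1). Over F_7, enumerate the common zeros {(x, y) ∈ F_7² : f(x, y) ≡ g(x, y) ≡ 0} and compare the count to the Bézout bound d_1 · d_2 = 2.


Common zeros: {(1, 1)}; count = 1; Bézout bound = 2.

deg(f) = 2, deg(g) = 1, so Bézout bound = 2.
Scan x ∈ F_7. For each x, list the y ∈ F_7 with f(x, y) ≡ 0 and those with g(x, y) ≡ 0 (mod 7); the common zeros in that column are the intersection.
  x = 0: f ≡ 0 at y ∈ ∅; g ≡ 0 at y ∈ ∅; common: ∅.
  x = 1: f ≡ 0 at y ∈ {1}; g ≡ 0 at y ∈ {0, 1, 2, 3, 4, 5, 6}; common: {1}.
  x = 2: f ≡ 0 at y ∈ {0}; g ≡ 0 at y ∈ ∅; common: ∅.
  x = 3: f ≡ 0 at y ∈ ∅; g ≡ 0 at y ∈ ∅; common: ∅.
  x = 4: f ≡ 0 at y ∈ {4, 6}; g ≡ 0 at y ∈ ∅; common: ∅.
  x = 5: f ≡ 0 at y ∈ {0, 1}; g ≡ 0 at y ∈ ∅; common: ∅.
  x = 6: f ≡ 0 at y ∈ {2, 4}; g ≡ 0 at y ∈ ∅; common: ∅.
Collecting: common zeros = {(1, 1)}, so the count is 1.
Comparison with the Bézout bound: 1 ≤ 2 = deg(f)·deg(g), as expected for curves with no common component (the affine F_7-count falls short of the bound because intersections may lie at infinity, over extension fields, or carry multiplicity).


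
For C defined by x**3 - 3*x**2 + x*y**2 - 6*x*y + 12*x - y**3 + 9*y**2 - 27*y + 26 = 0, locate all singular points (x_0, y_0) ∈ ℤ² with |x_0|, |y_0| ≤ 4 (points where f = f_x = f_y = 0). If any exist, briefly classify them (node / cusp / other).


Singular points: {(1, 3)}; classification: cusp.

Compute partial derivatives:
  f_x = 3*x**2 - 6*x + y**2 - 6*y + 12.
  f_y = 2*x*y - 6*x - 3*y**2 + 18*y - 27.
Scan x_0 ∈ {−4, ..., 4}. For each x_0, f_y(x_0, y) is a polynomial in y; find its integer roots y ∈ {−4, ..., 4}, then test f_x and f at those candidates.
  x = -4: f_y(-4, y) = -3*y**2 + 10*y - 3; vanishes at y ∈ {3}. (-4, 3): f_x = 75 ≠ 0.
  x = -3: f_y(-3, y) = -3*y**2 + 12*y - 9; vanishes at y ∈ {1, 3}. (-3, 1): f_x = 52 ≠ 0; (-3, 3): f_x = 48 ≠ 0.
  x = -2: f_y(-2, y) = -3*y**2 + 14*y - 15; vanishes at y ∈ {3}. (-2, 3): f_x = 27 ≠ 0.
  x = -1: f_y(-1, y) = -3*y**2 + 16*y - 21; vanishes at y ∈ {3}. (-1, 3): f_x = 12 ≠ 0.
  x = 0: f_y(0, y) = -3*y**2 + 18*y - 27; vanishes at y ∈ {3}. (0, 3): f_x = 3 ≠ 0.
  x = 1: f_y(1, y) = -3*y**2 + 20*y - 33; vanishes at y ∈ {3}. (1, 3): f_x = 0, f = 0 — SINGULAR.
  x = 2: f_y(2, y) = -3*y**2 + 22*y - 39; vanishes at y ∈ {3}. (2, 3): f_x = 3 ≠ 0.
  x = 3: f_y(3, y) = -3*y**2 + 24*y - 45; vanishes at y ∈ {3}. (3, 3): f_x = 12 ≠ 0.
  x = 4: f_y(4, y) = -3*y**2 + 26*y - 51; vanishes at y ∈ {3}. (4, 3): f_x = 27 ≠ 0.
Only singular point on the grid: (1, 3).
Classify: substitute x = 1 + u, y = 3 + v and expand: f = u**3 + u*v**2 - v**3 + v**2.
No constant or linear terms (consistent with a singular point). Quadratic part: v**2. Cubic part: u**3 + u*v**2 - v**3.
The quadratic part v**2 is a perfect square, so there is a single (double) tangent line v = 0, i.e. y = 3. Restricting the cubic part to that line (v = 0) leaves u**3 ≠ 0, so f is not divisible by v and the branch is v² ≈ -u**3 to lowest order — this is a cusp.
Classification: cusp.
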